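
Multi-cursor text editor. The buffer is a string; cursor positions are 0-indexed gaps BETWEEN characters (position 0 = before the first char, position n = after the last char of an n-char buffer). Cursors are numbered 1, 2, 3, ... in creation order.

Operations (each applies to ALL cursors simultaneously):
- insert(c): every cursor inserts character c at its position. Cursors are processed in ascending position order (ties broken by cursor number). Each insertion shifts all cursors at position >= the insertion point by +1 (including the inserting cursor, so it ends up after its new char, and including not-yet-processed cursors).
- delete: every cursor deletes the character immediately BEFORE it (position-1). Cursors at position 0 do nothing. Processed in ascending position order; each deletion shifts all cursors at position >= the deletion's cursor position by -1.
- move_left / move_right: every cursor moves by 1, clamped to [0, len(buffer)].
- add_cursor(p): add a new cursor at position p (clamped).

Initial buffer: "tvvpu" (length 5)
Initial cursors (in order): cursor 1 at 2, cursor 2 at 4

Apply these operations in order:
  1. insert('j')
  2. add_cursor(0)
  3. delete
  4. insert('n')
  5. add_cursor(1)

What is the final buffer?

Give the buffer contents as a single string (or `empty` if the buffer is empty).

After op 1 (insert('j')): buffer="tvjvpju" (len 7), cursors c1@3 c2@6, authorship ..1..2.
After op 2 (add_cursor(0)): buffer="tvjvpju" (len 7), cursors c3@0 c1@3 c2@6, authorship ..1..2.
After op 3 (delete): buffer="tvvpu" (len 5), cursors c3@0 c1@2 c2@4, authorship .....
After op 4 (insert('n')): buffer="ntvnvpnu" (len 8), cursors c3@1 c1@4 c2@7, authorship 3..1..2.
After op 5 (add_cursor(1)): buffer="ntvnvpnu" (len 8), cursors c3@1 c4@1 c1@4 c2@7, authorship 3..1..2.

Answer: ntvnvpnu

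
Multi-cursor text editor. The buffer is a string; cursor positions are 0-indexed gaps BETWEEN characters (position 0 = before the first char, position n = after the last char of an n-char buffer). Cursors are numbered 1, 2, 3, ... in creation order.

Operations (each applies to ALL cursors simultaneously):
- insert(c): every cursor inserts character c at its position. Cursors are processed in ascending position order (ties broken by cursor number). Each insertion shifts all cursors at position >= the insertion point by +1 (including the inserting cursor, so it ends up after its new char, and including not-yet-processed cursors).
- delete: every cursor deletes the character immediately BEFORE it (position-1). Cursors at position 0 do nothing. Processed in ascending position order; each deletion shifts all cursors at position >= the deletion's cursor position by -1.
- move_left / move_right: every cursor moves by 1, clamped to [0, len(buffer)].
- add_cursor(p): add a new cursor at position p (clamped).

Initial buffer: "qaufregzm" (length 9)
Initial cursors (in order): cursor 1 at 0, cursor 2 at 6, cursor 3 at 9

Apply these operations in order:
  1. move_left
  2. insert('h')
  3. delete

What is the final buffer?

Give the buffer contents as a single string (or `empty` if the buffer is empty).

After op 1 (move_left): buffer="qaufregzm" (len 9), cursors c1@0 c2@5 c3@8, authorship .........
After op 2 (insert('h')): buffer="hqaufrhegzhm" (len 12), cursors c1@1 c2@7 c3@11, authorship 1.....2...3.
After op 3 (delete): buffer="qaufregzm" (len 9), cursors c1@0 c2@5 c3@8, authorship .........

Answer: qaufregzm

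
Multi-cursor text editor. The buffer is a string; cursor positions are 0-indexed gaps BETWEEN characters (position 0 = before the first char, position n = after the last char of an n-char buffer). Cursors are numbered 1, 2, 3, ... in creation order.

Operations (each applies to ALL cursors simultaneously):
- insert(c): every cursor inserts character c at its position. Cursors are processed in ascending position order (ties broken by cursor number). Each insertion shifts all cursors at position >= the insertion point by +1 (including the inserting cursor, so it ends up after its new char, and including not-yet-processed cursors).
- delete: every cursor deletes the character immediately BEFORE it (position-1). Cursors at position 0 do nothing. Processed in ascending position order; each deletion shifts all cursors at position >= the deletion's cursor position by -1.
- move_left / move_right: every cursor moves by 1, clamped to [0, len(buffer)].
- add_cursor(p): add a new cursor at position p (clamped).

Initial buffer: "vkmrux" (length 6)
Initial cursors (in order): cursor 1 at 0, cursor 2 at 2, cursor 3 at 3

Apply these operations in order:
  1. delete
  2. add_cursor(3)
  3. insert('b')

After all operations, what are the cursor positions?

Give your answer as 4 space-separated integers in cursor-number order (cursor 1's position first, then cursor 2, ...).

Answer: 1 4 4 7

Derivation:
After op 1 (delete): buffer="vrux" (len 4), cursors c1@0 c2@1 c3@1, authorship ....
After op 2 (add_cursor(3)): buffer="vrux" (len 4), cursors c1@0 c2@1 c3@1 c4@3, authorship ....
After op 3 (insert('b')): buffer="bvbbrubx" (len 8), cursors c1@1 c2@4 c3@4 c4@7, authorship 1.23..4.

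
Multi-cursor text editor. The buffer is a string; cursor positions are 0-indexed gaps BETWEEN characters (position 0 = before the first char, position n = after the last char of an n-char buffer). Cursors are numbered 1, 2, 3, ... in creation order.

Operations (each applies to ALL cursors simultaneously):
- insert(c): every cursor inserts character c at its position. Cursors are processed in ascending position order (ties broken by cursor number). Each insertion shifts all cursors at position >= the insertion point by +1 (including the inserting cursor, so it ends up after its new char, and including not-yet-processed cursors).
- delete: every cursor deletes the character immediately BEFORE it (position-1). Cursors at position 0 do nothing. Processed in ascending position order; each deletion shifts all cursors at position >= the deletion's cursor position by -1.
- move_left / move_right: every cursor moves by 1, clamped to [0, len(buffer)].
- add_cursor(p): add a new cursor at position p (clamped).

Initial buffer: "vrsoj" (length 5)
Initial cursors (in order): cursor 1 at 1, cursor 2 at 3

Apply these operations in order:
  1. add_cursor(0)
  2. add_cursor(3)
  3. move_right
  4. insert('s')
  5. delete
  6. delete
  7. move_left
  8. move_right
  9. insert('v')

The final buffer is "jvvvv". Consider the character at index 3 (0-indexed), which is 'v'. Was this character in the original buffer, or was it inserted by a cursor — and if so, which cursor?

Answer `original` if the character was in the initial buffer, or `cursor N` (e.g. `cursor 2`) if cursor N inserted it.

Answer: cursor 3

Derivation:
After op 1 (add_cursor(0)): buffer="vrsoj" (len 5), cursors c3@0 c1@1 c2@3, authorship .....
After op 2 (add_cursor(3)): buffer="vrsoj" (len 5), cursors c3@0 c1@1 c2@3 c4@3, authorship .....
After op 3 (move_right): buffer="vrsoj" (len 5), cursors c3@1 c1@2 c2@4 c4@4, authorship .....
After op 4 (insert('s')): buffer="vsrssossj" (len 9), cursors c3@2 c1@4 c2@8 c4@8, authorship .3.1..24.
After op 5 (delete): buffer="vrsoj" (len 5), cursors c3@1 c1@2 c2@4 c4@4, authorship .....
After op 6 (delete): buffer="j" (len 1), cursors c1@0 c2@0 c3@0 c4@0, authorship .
After op 7 (move_left): buffer="j" (len 1), cursors c1@0 c2@0 c3@0 c4@0, authorship .
After op 8 (move_right): buffer="j" (len 1), cursors c1@1 c2@1 c3@1 c4@1, authorship .
After op 9 (insert('v')): buffer="jvvvv" (len 5), cursors c1@5 c2@5 c3@5 c4@5, authorship .1234
Authorship (.=original, N=cursor N): . 1 2 3 4
Index 3: author = 3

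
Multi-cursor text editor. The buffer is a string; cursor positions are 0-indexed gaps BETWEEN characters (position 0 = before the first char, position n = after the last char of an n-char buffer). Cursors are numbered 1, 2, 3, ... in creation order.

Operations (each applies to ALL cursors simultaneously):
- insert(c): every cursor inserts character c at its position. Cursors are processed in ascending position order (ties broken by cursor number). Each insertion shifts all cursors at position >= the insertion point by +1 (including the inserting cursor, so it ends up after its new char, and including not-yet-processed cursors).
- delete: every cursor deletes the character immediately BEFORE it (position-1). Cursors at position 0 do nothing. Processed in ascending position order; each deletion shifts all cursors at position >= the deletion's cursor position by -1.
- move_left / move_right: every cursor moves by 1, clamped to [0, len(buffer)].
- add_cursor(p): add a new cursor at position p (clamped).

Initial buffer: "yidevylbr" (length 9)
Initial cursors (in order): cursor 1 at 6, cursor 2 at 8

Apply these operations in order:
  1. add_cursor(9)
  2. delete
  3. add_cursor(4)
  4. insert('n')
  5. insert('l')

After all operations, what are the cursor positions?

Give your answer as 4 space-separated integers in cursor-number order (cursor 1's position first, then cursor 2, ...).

Answer: 9 14 14 6

Derivation:
After op 1 (add_cursor(9)): buffer="yidevylbr" (len 9), cursors c1@6 c2@8 c3@9, authorship .........
After op 2 (delete): buffer="yidevl" (len 6), cursors c1@5 c2@6 c3@6, authorship ......
After op 3 (add_cursor(4)): buffer="yidevl" (len 6), cursors c4@4 c1@5 c2@6 c3@6, authorship ......
After op 4 (insert('n')): buffer="yidenvnlnn" (len 10), cursors c4@5 c1@7 c2@10 c3@10, authorship ....4.1.23
After op 5 (insert('l')): buffer="yidenlvnllnnll" (len 14), cursors c4@6 c1@9 c2@14 c3@14, authorship ....44.11.2323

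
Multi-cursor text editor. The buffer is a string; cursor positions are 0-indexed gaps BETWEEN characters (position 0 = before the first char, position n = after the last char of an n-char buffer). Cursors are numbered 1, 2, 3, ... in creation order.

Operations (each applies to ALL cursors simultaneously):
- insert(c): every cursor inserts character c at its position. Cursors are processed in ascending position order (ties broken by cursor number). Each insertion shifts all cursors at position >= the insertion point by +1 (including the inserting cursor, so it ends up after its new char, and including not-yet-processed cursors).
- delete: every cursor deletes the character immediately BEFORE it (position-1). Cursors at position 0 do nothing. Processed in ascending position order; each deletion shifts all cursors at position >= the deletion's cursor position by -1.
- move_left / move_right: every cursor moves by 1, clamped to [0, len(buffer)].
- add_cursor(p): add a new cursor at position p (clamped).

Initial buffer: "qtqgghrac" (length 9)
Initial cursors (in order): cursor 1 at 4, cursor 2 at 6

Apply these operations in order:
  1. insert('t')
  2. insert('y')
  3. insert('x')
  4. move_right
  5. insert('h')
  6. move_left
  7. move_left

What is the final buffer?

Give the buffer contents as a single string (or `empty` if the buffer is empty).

Answer: qtqgtyxghhtyxrhac

Derivation:
After op 1 (insert('t')): buffer="qtqgtghtrac" (len 11), cursors c1@5 c2@8, authorship ....1..2...
After op 2 (insert('y')): buffer="qtqgtyghtyrac" (len 13), cursors c1@6 c2@10, authorship ....11..22...
After op 3 (insert('x')): buffer="qtqgtyxghtyxrac" (len 15), cursors c1@7 c2@12, authorship ....111..222...
After op 4 (move_right): buffer="qtqgtyxghtyxrac" (len 15), cursors c1@8 c2@13, authorship ....111..222...
After op 5 (insert('h')): buffer="qtqgtyxghhtyxrhac" (len 17), cursors c1@9 c2@15, authorship ....111.1.222.2..
After op 6 (move_left): buffer="qtqgtyxghhtyxrhac" (len 17), cursors c1@8 c2@14, authorship ....111.1.222.2..
After op 7 (move_left): buffer="qtqgtyxghhtyxrhac" (len 17), cursors c1@7 c2@13, authorship ....111.1.222.2..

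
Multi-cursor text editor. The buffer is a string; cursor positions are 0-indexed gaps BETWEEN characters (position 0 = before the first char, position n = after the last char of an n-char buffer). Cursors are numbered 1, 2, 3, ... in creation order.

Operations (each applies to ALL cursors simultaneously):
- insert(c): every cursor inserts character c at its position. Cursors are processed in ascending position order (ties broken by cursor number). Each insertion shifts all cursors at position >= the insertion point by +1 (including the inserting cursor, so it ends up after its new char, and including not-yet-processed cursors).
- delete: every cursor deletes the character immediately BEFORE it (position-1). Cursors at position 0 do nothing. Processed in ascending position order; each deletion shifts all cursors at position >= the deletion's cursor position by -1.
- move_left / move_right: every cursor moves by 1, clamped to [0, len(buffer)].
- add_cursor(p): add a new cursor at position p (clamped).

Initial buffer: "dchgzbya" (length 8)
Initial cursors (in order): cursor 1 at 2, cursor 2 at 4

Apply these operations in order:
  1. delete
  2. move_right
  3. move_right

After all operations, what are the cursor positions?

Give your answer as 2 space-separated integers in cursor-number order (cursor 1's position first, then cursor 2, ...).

Answer: 3 4

Derivation:
After op 1 (delete): buffer="dhzbya" (len 6), cursors c1@1 c2@2, authorship ......
After op 2 (move_right): buffer="dhzbya" (len 6), cursors c1@2 c2@3, authorship ......
After op 3 (move_right): buffer="dhzbya" (len 6), cursors c1@3 c2@4, authorship ......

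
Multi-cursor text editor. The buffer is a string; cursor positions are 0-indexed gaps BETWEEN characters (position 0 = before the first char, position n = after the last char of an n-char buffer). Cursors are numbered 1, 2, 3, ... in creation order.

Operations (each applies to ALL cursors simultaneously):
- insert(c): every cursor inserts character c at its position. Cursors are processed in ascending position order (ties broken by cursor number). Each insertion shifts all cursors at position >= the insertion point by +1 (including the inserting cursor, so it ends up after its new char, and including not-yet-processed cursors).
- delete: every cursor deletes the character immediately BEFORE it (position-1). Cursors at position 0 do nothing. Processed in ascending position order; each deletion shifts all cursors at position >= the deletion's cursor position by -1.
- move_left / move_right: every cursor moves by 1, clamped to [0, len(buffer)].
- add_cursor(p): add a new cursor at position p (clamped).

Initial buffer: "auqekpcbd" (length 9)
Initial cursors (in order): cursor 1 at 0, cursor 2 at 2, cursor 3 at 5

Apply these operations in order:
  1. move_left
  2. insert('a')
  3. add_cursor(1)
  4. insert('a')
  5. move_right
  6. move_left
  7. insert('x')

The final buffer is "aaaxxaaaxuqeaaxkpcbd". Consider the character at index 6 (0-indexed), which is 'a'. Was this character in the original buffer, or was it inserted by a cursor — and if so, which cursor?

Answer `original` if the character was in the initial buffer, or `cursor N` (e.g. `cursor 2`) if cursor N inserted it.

After op 1 (move_left): buffer="auqekpcbd" (len 9), cursors c1@0 c2@1 c3@4, authorship .........
After op 2 (insert('a')): buffer="aaauqeakpcbd" (len 12), cursors c1@1 c2@3 c3@7, authorship 1.2...3.....
After op 3 (add_cursor(1)): buffer="aaauqeakpcbd" (len 12), cursors c1@1 c4@1 c2@3 c3@7, authorship 1.2...3.....
After op 4 (insert('a')): buffer="aaaaaauqeaakpcbd" (len 16), cursors c1@3 c4@3 c2@6 c3@11, authorship 114.22...33.....
After op 5 (move_right): buffer="aaaaaauqeaakpcbd" (len 16), cursors c1@4 c4@4 c2@7 c3@12, authorship 114.22...33.....
After op 6 (move_left): buffer="aaaaaauqeaakpcbd" (len 16), cursors c1@3 c4@3 c2@6 c3@11, authorship 114.22...33.....
After op 7 (insert('x')): buffer="aaaxxaaaxuqeaaxkpcbd" (len 20), cursors c1@5 c4@5 c2@9 c3@15, authorship 11414.222...333.....
Authorship (.=original, N=cursor N): 1 1 4 1 4 . 2 2 2 . . . 3 3 3 . . . . .
Index 6: author = 2

Answer: cursor 2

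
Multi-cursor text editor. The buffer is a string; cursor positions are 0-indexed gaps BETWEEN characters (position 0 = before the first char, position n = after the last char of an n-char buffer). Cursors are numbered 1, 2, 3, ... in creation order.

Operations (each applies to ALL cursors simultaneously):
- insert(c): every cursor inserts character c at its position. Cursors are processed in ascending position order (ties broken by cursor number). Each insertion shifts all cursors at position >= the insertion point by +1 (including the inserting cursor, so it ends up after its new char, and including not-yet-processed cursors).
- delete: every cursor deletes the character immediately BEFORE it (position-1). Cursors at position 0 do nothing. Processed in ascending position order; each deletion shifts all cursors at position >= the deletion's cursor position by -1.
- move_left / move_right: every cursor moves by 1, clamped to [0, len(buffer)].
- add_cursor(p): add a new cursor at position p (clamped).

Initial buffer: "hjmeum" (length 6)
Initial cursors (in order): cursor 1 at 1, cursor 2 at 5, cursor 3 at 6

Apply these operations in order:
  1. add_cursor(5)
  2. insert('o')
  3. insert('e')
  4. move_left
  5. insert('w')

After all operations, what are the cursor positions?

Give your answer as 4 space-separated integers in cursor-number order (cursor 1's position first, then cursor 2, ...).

Answer: 3 13 17 13

Derivation:
After op 1 (add_cursor(5)): buffer="hjmeum" (len 6), cursors c1@1 c2@5 c4@5 c3@6, authorship ......
After op 2 (insert('o')): buffer="hojmeuoomo" (len 10), cursors c1@2 c2@8 c4@8 c3@10, authorship .1....24.3
After op 3 (insert('e')): buffer="hoejmeuooeemoe" (len 14), cursors c1@3 c2@11 c4@11 c3@14, authorship .11....2424.33
After op 4 (move_left): buffer="hoejmeuooeemoe" (len 14), cursors c1@2 c2@10 c4@10 c3@13, authorship .11....2424.33
After op 5 (insert('w')): buffer="howejmeuooewwemowe" (len 18), cursors c1@3 c2@13 c4@13 c3@17, authorship .111....242244.333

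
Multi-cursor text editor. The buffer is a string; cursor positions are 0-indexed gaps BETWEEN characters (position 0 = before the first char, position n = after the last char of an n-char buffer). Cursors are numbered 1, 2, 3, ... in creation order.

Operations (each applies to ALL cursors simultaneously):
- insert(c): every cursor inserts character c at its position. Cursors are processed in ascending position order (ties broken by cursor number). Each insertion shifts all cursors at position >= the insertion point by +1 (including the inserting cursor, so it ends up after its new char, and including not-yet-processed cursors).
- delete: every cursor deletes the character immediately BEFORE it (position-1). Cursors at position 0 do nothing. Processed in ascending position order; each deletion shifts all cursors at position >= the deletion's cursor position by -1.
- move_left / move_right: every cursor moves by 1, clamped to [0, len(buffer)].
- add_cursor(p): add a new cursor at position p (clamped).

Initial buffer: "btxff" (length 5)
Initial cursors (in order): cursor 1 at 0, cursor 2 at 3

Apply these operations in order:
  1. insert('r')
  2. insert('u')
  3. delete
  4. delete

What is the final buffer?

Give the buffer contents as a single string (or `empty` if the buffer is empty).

Answer: btxff

Derivation:
After op 1 (insert('r')): buffer="rbtxrff" (len 7), cursors c1@1 c2@5, authorship 1...2..
After op 2 (insert('u')): buffer="rubtxruff" (len 9), cursors c1@2 c2@7, authorship 11...22..
After op 3 (delete): buffer="rbtxrff" (len 7), cursors c1@1 c2@5, authorship 1...2..
After op 4 (delete): buffer="btxff" (len 5), cursors c1@0 c2@3, authorship .....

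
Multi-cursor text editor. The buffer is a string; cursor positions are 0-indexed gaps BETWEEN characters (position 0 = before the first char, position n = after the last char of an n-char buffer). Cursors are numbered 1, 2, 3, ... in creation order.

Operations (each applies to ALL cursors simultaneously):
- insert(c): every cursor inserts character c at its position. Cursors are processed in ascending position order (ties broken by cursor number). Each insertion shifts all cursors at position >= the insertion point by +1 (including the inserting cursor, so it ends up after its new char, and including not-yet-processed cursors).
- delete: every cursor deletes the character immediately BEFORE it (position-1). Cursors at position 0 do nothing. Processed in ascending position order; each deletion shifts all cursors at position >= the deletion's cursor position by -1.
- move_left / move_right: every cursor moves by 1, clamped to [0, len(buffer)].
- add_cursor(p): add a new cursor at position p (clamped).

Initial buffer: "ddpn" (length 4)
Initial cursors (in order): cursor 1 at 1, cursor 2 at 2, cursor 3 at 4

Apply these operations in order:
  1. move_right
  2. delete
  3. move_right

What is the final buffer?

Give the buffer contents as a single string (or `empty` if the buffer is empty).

Answer: d

Derivation:
After op 1 (move_right): buffer="ddpn" (len 4), cursors c1@2 c2@3 c3@4, authorship ....
After op 2 (delete): buffer="d" (len 1), cursors c1@1 c2@1 c3@1, authorship .
After op 3 (move_right): buffer="d" (len 1), cursors c1@1 c2@1 c3@1, authorship .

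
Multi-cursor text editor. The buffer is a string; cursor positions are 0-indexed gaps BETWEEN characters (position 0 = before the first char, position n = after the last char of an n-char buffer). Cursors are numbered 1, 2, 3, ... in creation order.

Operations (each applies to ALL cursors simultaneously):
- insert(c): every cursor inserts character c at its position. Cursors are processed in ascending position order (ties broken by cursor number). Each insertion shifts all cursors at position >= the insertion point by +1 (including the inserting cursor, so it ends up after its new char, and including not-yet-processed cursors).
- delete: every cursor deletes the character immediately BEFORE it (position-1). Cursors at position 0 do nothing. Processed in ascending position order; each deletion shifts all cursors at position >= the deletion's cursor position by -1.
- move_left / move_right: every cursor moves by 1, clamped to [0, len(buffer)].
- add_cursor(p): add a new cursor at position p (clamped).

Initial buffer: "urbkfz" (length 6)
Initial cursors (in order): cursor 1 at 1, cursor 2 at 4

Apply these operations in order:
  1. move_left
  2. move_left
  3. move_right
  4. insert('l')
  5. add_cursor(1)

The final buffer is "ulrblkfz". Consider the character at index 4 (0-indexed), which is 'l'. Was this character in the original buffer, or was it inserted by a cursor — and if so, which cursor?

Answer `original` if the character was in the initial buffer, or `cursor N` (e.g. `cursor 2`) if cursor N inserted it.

After op 1 (move_left): buffer="urbkfz" (len 6), cursors c1@0 c2@3, authorship ......
After op 2 (move_left): buffer="urbkfz" (len 6), cursors c1@0 c2@2, authorship ......
After op 3 (move_right): buffer="urbkfz" (len 6), cursors c1@1 c2@3, authorship ......
After op 4 (insert('l')): buffer="ulrblkfz" (len 8), cursors c1@2 c2@5, authorship .1..2...
After op 5 (add_cursor(1)): buffer="ulrblkfz" (len 8), cursors c3@1 c1@2 c2@5, authorship .1..2...
Authorship (.=original, N=cursor N): . 1 . . 2 . . .
Index 4: author = 2

Answer: cursor 2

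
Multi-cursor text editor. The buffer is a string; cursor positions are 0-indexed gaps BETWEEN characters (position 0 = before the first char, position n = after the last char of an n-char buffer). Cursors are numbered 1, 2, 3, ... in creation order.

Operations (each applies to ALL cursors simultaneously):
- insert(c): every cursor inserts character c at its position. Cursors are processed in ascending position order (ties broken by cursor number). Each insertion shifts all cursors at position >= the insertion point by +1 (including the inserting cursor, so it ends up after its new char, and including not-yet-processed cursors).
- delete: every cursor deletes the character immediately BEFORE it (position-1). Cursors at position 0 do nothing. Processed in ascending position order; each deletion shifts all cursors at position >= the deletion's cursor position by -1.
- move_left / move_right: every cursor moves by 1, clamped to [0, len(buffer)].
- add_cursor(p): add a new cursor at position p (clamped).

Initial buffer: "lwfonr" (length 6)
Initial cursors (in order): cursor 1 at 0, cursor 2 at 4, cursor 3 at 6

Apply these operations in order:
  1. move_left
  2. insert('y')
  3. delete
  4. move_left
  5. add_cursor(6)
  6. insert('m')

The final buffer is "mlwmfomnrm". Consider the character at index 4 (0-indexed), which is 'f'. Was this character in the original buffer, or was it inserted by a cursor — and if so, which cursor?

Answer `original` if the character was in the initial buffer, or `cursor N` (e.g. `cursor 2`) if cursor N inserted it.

After op 1 (move_left): buffer="lwfonr" (len 6), cursors c1@0 c2@3 c3@5, authorship ......
After op 2 (insert('y')): buffer="ylwfyonyr" (len 9), cursors c1@1 c2@5 c3@8, authorship 1...2..3.
After op 3 (delete): buffer="lwfonr" (len 6), cursors c1@0 c2@3 c3@5, authorship ......
After op 4 (move_left): buffer="lwfonr" (len 6), cursors c1@0 c2@2 c3@4, authorship ......
After op 5 (add_cursor(6)): buffer="lwfonr" (len 6), cursors c1@0 c2@2 c3@4 c4@6, authorship ......
After op 6 (insert('m')): buffer="mlwmfomnrm" (len 10), cursors c1@1 c2@4 c3@7 c4@10, authorship 1..2..3..4
Authorship (.=original, N=cursor N): 1 . . 2 . . 3 . . 4
Index 4: author = original

Answer: original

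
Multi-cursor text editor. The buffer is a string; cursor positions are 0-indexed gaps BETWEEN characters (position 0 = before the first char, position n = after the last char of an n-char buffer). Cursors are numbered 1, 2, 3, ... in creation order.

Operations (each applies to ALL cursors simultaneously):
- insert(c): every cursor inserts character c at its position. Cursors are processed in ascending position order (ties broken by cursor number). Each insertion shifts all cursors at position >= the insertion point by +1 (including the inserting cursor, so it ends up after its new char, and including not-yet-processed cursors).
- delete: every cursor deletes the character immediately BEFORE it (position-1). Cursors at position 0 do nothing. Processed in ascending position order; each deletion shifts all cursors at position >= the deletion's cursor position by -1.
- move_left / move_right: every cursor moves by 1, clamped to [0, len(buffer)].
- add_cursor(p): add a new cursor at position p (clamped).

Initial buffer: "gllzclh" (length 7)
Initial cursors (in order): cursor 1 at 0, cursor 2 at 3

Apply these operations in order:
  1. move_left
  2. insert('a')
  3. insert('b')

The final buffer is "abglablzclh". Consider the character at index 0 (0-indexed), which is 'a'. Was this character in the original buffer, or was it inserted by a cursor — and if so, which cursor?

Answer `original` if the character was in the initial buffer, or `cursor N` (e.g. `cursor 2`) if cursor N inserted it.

After op 1 (move_left): buffer="gllzclh" (len 7), cursors c1@0 c2@2, authorship .......
After op 2 (insert('a')): buffer="aglalzclh" (len 9), cursors c1@1 c2@4, authorship 1..2.....
After op 3 (insert('b')): buffer="abglablzclh" (len 11), cursors c1@2 c2@6, authorship 11..22.....
Authorship (.=original, N=cursor N): 1 1 . . 2 2 . . . . .
Index 0: author = 1

Answer: cursor 1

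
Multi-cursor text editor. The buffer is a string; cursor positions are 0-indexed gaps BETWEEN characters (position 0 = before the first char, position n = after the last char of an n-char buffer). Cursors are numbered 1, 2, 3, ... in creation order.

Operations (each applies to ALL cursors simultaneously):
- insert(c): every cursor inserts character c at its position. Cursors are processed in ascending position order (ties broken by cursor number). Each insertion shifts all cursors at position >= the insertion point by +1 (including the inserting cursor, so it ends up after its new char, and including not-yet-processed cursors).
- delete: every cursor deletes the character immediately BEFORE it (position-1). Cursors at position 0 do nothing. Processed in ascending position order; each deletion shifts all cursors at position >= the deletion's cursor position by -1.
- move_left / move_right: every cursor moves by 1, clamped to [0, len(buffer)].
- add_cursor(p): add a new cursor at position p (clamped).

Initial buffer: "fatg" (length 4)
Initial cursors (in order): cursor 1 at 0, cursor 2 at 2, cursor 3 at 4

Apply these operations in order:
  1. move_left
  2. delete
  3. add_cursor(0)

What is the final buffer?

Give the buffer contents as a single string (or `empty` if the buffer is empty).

Answer: ag

Derivation:
After op 1 (move_left): buffer="fatg" (len 4), cursors c1@0 c2@1 c3@3, authorship ....
After op 2 (delete): buffer="ag" (len 2), cursors c1@0 c2@0 c3@1, authorship ..
After op 3 (add_cursor(0)): buffer="ag" (len 2), cursors c1@0 c2@0 c4@0 c3@1, authorship ..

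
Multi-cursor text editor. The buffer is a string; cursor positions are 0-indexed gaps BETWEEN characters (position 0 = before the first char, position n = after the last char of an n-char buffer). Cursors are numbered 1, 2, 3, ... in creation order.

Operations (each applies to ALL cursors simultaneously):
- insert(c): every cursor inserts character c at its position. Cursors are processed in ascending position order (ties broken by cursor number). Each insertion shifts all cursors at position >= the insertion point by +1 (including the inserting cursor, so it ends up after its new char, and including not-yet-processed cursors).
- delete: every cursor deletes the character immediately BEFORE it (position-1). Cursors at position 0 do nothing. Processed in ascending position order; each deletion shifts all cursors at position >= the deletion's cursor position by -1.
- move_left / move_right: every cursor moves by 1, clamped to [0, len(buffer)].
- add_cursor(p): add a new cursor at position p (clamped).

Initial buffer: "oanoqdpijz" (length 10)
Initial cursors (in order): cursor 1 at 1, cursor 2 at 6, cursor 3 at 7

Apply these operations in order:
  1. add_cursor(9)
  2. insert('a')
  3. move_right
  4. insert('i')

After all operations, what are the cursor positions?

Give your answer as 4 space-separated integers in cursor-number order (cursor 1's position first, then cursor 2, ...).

Answer: 4 11 14 18

Derivation:
After op 1 (add_cursor(9)): buffer="oanoqdpijz" (len 10), cursors c1@1 c2@6 c3@7 c4@9, authorship ..........
After op 2 (insert('a')): buffer="oaanoqdapaijaz" (len 14), cursors c1@2 c2@8 c3@10 c4@13, authorship .1.....2.3..4.
After op 3 (move_right): buffer="oaanoqdapaijaz" (len 14), cursors c1@3 c2@9 c3@11 c4@14, authorship .1.....2.3..4.
After op 4 (insert('i')): buffer="oaainoqdapiaiijazi" (len 18), cursors c1@4 c2@11 c3@14 c4@18, authorship .1.1....2.23.3.4.4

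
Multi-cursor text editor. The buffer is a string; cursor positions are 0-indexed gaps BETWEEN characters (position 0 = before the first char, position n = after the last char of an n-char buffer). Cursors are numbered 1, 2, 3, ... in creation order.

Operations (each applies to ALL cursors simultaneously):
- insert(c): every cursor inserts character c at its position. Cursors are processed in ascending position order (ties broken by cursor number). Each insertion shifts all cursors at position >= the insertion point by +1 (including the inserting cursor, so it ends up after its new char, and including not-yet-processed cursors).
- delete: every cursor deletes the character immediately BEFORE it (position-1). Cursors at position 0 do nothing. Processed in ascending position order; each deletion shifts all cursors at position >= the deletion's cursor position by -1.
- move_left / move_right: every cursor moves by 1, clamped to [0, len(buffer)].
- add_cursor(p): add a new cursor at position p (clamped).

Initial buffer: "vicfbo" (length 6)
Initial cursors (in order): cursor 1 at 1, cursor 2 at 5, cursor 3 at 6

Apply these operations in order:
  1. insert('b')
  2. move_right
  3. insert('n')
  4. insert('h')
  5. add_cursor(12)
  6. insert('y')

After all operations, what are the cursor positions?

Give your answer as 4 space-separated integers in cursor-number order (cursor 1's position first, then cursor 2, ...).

After op 1 (insert('b')): buffer="vbicfbbob" (len 9), cursors c1@2 c2@7 c3@9, authorship .1....2.3
After op 2 (move_right): buffer="vbicfbbob" (len 9), cursors c1@3 c2@8 c3@9, authorship .1....2.3
After op 3 (insert('n')): buffer="vbincfbbonbn" (len 12), cursors c1@4 c2@10 c3@12, authorship .1.1...2.233
After op 4 (insert('h')): buffer="vbinhcfbbonhbnh" (len 15), cursors c1@5 c2@12 c3@15, authorship .1.11...2.22333
After op 5 (add_cursor(12)): buffer="vbinhcfbbonhbnh" (len 15), cursors c1@5 c2@12 c4@12 c3@15, authorship .1.11...2.22333
After op 6 (insert('y')): buffer="vbinhycfbbonhyybnhy" (len 19), cursors c1@6 c2@15 c4@15 c3@19, authorship .1.111...2.22243333

Answer: 6 15 19 15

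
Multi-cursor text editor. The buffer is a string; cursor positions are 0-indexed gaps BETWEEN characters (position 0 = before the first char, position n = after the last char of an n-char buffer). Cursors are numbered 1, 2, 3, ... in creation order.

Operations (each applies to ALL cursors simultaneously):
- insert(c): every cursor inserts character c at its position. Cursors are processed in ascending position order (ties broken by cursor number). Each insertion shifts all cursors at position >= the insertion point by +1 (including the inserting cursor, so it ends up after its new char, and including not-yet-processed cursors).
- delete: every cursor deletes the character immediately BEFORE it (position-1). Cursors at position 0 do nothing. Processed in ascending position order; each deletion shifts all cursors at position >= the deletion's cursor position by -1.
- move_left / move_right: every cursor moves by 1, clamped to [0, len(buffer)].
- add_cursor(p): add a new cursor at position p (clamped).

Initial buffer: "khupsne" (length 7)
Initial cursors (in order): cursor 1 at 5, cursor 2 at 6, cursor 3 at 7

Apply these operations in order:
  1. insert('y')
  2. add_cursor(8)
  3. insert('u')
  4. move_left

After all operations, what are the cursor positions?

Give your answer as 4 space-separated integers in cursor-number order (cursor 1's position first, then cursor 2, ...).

After op 1 (insert('y')): buffer="khupsynyey" (len 10), cursors c1@6 c2@8 c3@10, authorship .....1.2.3
After op 2 (add_cursor(8)): buffer="khupsynyey" (len 10), cursors c1@6 c2@8 c4@8 c3@10, authorship .....1.2.3
After op 3 (insert('u')): buffer="khupsyunyuueyu" (len 14), cursors c1@7 c2@11 c4@11 c3@14, authorship .....11.224.33
After op 4 (move_left): buffer="khupsyunyuueyu" (len 14), cursors c1@6 c2@10 c4@10 c3@13, authorship .....11.224.33

Answer: 6 10 13 10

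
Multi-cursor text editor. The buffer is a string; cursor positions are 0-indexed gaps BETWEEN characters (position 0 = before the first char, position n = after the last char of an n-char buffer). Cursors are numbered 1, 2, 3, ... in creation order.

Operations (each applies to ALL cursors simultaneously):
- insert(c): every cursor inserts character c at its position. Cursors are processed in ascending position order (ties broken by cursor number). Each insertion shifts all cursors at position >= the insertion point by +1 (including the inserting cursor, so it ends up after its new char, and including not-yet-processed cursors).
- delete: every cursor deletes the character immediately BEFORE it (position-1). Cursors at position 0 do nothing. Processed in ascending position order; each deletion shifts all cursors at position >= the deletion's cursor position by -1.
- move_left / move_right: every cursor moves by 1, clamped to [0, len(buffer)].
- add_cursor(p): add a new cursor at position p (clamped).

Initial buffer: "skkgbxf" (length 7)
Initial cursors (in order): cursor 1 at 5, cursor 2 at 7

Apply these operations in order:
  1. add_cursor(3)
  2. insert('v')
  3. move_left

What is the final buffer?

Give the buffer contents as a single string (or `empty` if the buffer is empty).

After op 1 (add_cursor(3)): buffer="skkgbxf" (len 7), cursors c3@3 c1@5 c2@7, authorship .......
After op 2 (insert('v')): buffer="skkvgbvxfv" (len 10), cursors c3@4 c1@7 c2@10, authorship ...3..1..2
After op 3 (move_left): buffer="skkvgbvxfv" (len 10), cursors c3@3 c1@6 c2@9, authorship ...3..1..2

Answer: skkvgbvxfv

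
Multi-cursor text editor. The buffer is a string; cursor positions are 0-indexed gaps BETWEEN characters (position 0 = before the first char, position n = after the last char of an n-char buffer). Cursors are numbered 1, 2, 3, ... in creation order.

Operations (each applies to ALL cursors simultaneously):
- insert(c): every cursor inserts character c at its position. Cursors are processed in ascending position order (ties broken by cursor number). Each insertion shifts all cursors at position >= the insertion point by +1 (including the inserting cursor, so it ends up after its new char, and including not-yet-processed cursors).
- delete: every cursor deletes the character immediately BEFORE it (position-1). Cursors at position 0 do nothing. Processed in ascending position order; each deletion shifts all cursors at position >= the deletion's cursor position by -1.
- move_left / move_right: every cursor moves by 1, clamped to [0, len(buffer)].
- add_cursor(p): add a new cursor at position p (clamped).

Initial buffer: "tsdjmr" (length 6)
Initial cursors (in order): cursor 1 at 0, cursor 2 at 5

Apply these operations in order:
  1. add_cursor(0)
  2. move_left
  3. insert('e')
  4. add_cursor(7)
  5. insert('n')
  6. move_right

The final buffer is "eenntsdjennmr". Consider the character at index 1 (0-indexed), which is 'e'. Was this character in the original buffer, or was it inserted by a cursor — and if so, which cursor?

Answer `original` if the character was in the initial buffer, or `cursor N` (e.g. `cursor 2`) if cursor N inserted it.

Answer: cursor 3

Derivation:
After op 1 (add_cursor(0)): buffer="tsdjmr" (len 6), cursors c1@0 c3@0 c2@5, authorship ......
After op 2 (move_left): buffer="tsdjmr" (len 6), cursors c1@0 c3@0 c2@4, authorship ......
After op 3 (insert('e')): buffer="eetsdjemr" (len 9), cursors c1@2 c3@2 c2@7, authorship 13....2..
After op 4 (add_cursor(7)): buffer="eetsdjemr" (len 9), cursors c1@2 c3@2 c2@7 c4@7, authorship 13....2..
After op 5 (insert('n')): buffer="eenntsdjennmr" (len 13), cursors c1@4 c3@4 c2@11 c4@11, authorship 1313....224..
After op 6 (move_right): buffer="eenntsdjennmr" (len 13), cursors c1@5 c3@5 c2@12 c4@12, authorship 1313....224..
Authorship (.=original, N=cursor N): 1 3 1 3 . . . . 2 2 4 . .
Index 1: author = 3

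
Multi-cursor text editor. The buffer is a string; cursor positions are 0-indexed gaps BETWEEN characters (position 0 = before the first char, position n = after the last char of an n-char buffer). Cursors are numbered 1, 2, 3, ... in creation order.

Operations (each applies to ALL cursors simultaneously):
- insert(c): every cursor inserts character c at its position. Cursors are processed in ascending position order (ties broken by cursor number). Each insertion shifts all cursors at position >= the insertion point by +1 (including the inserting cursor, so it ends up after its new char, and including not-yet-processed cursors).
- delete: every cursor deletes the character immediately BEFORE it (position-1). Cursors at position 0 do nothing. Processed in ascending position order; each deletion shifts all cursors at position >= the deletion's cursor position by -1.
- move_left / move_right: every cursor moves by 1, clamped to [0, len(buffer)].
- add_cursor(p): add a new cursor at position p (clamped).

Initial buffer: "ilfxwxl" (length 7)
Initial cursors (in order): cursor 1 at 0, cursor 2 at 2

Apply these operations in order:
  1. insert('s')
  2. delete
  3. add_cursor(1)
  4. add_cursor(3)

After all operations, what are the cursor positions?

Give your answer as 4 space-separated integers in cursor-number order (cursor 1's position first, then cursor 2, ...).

After op 1 (insert('s')): buffer="silsfxwxl" (len 9), cursors c1@1 c2@4, authorship 1..2.....
After op 2 (delete): buffer="ilfxwxl" (len 7), cursors c1@0 c2@2, authorship .......
After op 3 (add_cursor(1)): buffer="ilfxwxl" (len 7), cursors c1@0 c3@1 c2@2, authorship .......
After op 4 (add_cursor(3)): buffer="ilfxwxl" (len 7), cursors c1@0 c3@1 c2@2 c4@3, authorship .......

Answer: 0 2 1 3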